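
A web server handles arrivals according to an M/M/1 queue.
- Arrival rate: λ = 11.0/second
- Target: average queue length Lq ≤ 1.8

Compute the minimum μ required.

For M/M/1: Lq = λ²/(μ(μ-λ))
Need Lq ≤ 1.8, i.e. μ(μ-λ) ≥ λ²/1.8
μ² - 11.0μ - 121.00/1.8 ≥ 0  →  μ² - 11.0μ - 67.22222 ≥ 0
Quadratic formula (positive root): μ = [λ + √(λ² + 4×67.22222)]/2
Discriminant: 121.00 + 4×67.22222 = 389.8889, √389.8889 = 19.7456
μ ≥ (11.0 + 19.7456)/2 = 15.3728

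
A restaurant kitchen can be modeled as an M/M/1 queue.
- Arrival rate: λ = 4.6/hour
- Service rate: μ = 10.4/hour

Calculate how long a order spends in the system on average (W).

First, compute utilization: ρ = λ/μ = 4.6/10.4 = 0.4423
For M/M/1: W = 1/(μ-λ)
W = 1/(10.4-4.6) = 1/5.80
W = 0.1724 hours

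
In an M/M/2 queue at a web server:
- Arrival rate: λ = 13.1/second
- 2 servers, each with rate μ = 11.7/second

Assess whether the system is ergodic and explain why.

Stability requires ρ = λ/(cμ) < 1
ρ = 13.1/(2 × 11.7) = 13.1/23.40 = 0.5598
Since 0.5598 < 1, the system is STABLE.
The servers are busy 55.98% of the time.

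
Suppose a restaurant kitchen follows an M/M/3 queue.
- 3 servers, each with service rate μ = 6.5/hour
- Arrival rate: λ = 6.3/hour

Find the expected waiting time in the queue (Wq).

Traffic intensity: ρ = λ/(cμ) = 6.3/(3×6.5) = 0.3231
Since ρ = 0.3231 < 1, system is stable.
Offered load a = λ/μ = cρ = 6.3/6.5 = 0.9692
P₀ = [ Σₙ₌₀^2 aⁿ/n! + a^3/(3!(1-ρ)) ]⁻¹
Σ = a^0/0! + a^1/1! + a^2/2! = 1.0000 + 0.9692 + 0.4697 = 2.4389
a^3/(3!(1-ρ)) = 0.9105/(6 × 0.6769) = 0.2242
P₀ = 1/(2.4389 + 0.2242) = 0.3755
Lq = P₀·a^3·ρ / (3!(1-ρ)²) = 0.3755 × 0.9105 × 0.3231 / (6 × 0.4582) = 0.04018
Wq = Lq/λ = 0.040176/6.3 = 0.006377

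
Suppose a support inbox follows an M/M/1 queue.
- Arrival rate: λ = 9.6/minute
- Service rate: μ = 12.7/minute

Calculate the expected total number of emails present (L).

ρ = λ/μ = 9.6/12.7 = 0.7559
For M/M/1: L = λ/(μ-λ)
L = 9.6/(12.7-9.6) = 9.6/3.10
L = 3.0968 emails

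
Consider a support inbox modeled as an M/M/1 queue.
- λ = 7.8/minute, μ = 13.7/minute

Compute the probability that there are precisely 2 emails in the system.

ρ = λ/μ = 7.8/13.7 = 0.5693
P(n) = (1-ρ)ρⁿ
P(2) = (1-0.5693) × 0.5693^2
P(2) = 0.4307 × 0.3241
P(2) = 0.1396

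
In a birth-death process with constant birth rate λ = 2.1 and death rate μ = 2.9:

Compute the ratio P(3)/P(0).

For constant rates: P(n)/P(0) = (λ/μ)^n
P(3)/P(0) = (2.1/2.9)^3 = 0.7241^3 = 0.3797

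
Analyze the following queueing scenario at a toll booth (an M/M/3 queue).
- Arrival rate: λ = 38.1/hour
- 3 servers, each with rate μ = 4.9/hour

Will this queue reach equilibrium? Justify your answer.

Stability requires ρ = λ/(cμ) < 1
ρ = 38.1/(3 × 4.9) = 38.1/14.70 = 2.5918
Since 2.5918 ≥ 1, the system is UNSTABLE.
Need c > λ/μ = 38.1/4.9 = 7.78.
Minimum servers needed: c = 8.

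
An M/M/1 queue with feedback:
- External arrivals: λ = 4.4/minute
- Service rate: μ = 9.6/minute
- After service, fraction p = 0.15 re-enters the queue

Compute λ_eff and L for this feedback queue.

Effective arrival rate: λ_eff = λ/(1-p) = 4.4/(1-0.15) = 4.4/0.85 = 5.1765
ρ = λ_eff/μ = 5.1765/9.6 = 0.53922
L = ρ/(1-ρ) = 0.53922/(1-0.53922) = 1.1702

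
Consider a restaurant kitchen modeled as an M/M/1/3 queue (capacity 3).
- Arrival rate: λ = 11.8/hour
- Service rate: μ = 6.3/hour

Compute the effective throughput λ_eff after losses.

ρ = λ/μ = 11.8/6.3 = 1.8730
P₀ = (1-ρ)/(1-ρ^(K+1)) = (1-1.8730)/(1-1.8730^4) = -0.8730/-11.3070 = 0.07721
P_K = P₀×ρ^K = 0.07721 × 1.8730^3 = 0.07721 × 6.5707 = 0.5073
λ_eff = λ(1-P_K) = 11.8 × (1 - 0.50732) = 11.8 × 0.49268 = 5.8136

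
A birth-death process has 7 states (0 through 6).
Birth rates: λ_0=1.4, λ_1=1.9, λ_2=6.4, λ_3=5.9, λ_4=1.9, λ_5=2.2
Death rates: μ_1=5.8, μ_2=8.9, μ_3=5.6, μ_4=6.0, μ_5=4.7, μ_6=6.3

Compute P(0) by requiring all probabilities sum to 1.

Ratios P(n)/P(0) = (λ₀···λₙ₋₁)/(μ₁···μₙ):
P(1)/P(0) = (1.4)/(5.8) = 0.2414
P(2)/P(0) = (1.4×1.9)/(5.8×8.9) = 0.05153
P(3)/P(0) = (1.4×1.9×6.4)/(5.8×8.9×5.6) = 0.05889
P(4)/P(0) = (1.4×1.9×6.4×5.9)/(5.8×8.9×5.6×6.0) = 0.05791
P(5)/P(0) = (1.4×1.9×6.4×5.9×1.9)/(5.8×8.9×5.6×6.0×4.7) = 0.02341
P(6)/P(0) = (1.4×1.9×6.4×5.9×1.9×2.2)/(5.8×8.9×5.6×6.0×4.7×6.3) = 0.008175

Normalization: ∑ P(n) = 1
P(0) × (1.0000 + 0.2414 + 0.05153 + 0.05889 + 0.05791 + 0.02341 + 0.008175) = 1
P(0) × 1.4413 = 1
P(0) = 1/1.4413 = 0.6938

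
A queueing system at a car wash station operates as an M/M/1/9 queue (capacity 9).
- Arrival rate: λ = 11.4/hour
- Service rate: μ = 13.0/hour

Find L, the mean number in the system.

ρ = λ/μ = 11.4/13.0 = 0.876923
P₀ = (1-ρ)/(1-ρ^(K+1)) = (1-0.876923)/(1-0.876923^10) = 0.123077/0.731085 = 0.1683
P_K = P₀×ρ^K = 0.16835 × 0.876923^9 = 0.16835 × 0.30666 = 0.05163
L = ρ[1 - (K+1)ρ^K + Kρ^(K+1)] / [(1-ρ)(1-ρ^(K+1))]
L = 0.876923 × (1 - 10×0.306657 + 9×0.268915) / ((1 - 0.876923) × (1 - 0.268915)) = 3.4467 cars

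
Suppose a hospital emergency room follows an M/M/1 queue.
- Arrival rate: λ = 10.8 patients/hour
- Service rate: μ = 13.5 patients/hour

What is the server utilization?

Server utilization: ρ = λ/μ
ρ = 10.8/13.5 = 0.8000
The server is busy 80.00% of the time.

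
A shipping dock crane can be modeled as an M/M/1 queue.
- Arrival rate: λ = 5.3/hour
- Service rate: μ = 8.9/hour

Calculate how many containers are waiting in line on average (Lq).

ρ = λ/μ = 5.3/8.9 = 0.5955
For M/M/1: Lq = λ²/(μ(μ-λ))
Lq = 28.09/(8.9 × 3.60)
Lq = 0.8767 containers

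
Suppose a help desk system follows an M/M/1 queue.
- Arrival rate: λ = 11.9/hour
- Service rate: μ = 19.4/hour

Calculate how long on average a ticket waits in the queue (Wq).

First, compute utilization: ρ = λ/μ = 11.9/19.4 = 0.6134
For M/M/1: Wq = λ/(μ(μ-λ))
Wq = 11.9/(19.4 × (19.4-11.9))
Wq = 11.9/(19.4 × 7.50)
Wq = 0.08179 hours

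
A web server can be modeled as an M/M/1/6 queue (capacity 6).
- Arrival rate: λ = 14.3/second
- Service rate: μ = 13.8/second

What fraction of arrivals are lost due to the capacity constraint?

ρ = λ/μ = 14.3/13.8 = 1.03623
P₀ = (1-ρ)/(1-ρ^(K+1)) = (1-1.03623)/(1-1.03623^7) = -0.03623/-0.2829 = 0.1281
P_K = P₀×ρ^K = 0.1281 × 1.03623^6 = 0.1281 × 1.2380 = 0.1586
Blocking probability = 15.86%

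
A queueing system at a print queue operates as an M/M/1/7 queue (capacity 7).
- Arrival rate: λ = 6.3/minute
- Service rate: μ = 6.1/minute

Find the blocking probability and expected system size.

ρ = λ/μ = 6.3/6.1 = 1.0328
P₀ = (1-ρ)/(1-ρ^(K+1)) = (1-1.0328)/(1-1.0328^8) = -0.03280/-0.2946 = 0.1113
P_K = P₀×ρ^K = 0.11134 × 1.0328^7 = 0.11134 × 1.2535 = 0.1396
Blocking probability P_7 = 0.1396 (13.96%)
L = ρ[1 - (K+1)ρ^K + Kρ^(K+1)] / [(1-ρ)(1-ρ^(K+1))]
L = 1.0328 × (1 - 8×1.25346902 + 7×1.29458280) / ((1 - 1.0328) × (1 - 1.29458280)) = 3.6692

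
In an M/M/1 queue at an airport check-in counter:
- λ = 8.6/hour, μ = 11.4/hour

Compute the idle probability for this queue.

ρ = λ/μ = 8.6/11.4 = 0.7544
P(0) = 1 - ρ = 1 - 0.7544 = 0.2456
The server is idle 24.56% of the time.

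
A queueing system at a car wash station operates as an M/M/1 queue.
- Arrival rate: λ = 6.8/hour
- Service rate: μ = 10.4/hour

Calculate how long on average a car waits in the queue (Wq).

First, compute utilization: ρ = λ/μ = 6.8/10.4 = 0.6538
For M/M/1: Wq = λ/(μ(μ-λ))
Wq = 6.8/(10.4 × (10.4-6.8))
Wq = 6.8/(10.4 × 3.60)
Wq = 0.1816 hours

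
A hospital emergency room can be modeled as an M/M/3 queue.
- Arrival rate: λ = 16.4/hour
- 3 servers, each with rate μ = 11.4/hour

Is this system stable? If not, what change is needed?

Stability requires ρ = λ/(cμ) < 1
ρ = 16.4/(3 × 11.4) = 16.4/34.20 = 0.4795
Since 0.4795 < 1, the system is STABLE.
The servers are busy 47.95% of the time.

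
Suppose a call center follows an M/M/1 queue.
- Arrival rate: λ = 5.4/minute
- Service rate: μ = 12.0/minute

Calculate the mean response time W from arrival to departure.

First, compute utilization: ρ = λ/μ = 5.4/12.0 = 0.4500
For M/M/1: W = 1/(μ-λ)
W = 1/(12.0-5.4) = 1/6.60
W = 0.1515 minutes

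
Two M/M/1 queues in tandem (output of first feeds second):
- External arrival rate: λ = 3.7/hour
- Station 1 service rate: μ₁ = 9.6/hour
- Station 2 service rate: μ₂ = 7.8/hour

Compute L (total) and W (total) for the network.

By Jackson's theorem, each station behaves as independent M/M/1.
Station 1: ρ₁ = 3.7/9.6 = 0.3854, L₁ = ρ₁/(1-ρ₁) = λ/(μ₁-λ) = 3.7/5.90 = 0.62712
Station 2: ρ₂ = 3.7/7.8 = 0.4744, L₂ = ρ₂/(1-ρ₂) = λ/(μ₂-λ) = 3.7/4.10 = 0.90244
Total: L = L₁ + L₂ = 0.62712 + 0.90244 = 1.5296
W = L/λ = 1.5296/3.7 = 0.4134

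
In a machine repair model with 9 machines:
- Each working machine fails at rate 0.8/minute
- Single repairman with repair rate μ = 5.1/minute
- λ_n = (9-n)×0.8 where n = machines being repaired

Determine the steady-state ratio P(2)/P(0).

P(2)/P(0) = ∏_{i=0}^{2-1} λ_i/μ_{i+1}
= (9-0)×0.8/5.1 × (9-1)×0.8/5.1
= 1.7716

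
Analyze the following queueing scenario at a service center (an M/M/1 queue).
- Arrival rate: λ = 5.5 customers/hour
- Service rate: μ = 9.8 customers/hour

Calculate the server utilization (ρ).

Server utilization: ρ = λ/μ
ρ = 5.5/9.8 = 0.5612
The server is busy 56.12% of the time.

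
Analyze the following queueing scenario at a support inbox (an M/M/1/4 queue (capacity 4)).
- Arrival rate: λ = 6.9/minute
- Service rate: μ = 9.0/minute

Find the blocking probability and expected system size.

ρ = λ/μ = 6.9/9.0 = 0.76667
P₀ = (1-ρ)/(1-ρ^(K+1)) = (1-0.76667)/(1-0.76667^5) = 0.2333/0.7351 = 0.3174
P_K = P₀×ρ^K = 0.3174 × 0.76667^4 = 0.3174 × 0.3455 = 0.1097
Blocking probability P_4 = 0.1097 (10.97%)
L = ρ[1 - (K+1)ρ^K + Kρ^(K+1)] / [(1-ρ)(1-ρ^(K+1))]
L = 0.76667 × (1 - 5×0.345489 + 4×0.264876) / ((1 - 0.76667) × (1 - 0.264876)) = 1.4842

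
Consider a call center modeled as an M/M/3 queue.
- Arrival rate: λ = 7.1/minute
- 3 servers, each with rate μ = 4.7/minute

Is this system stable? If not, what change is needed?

Stability requires ρ = λ/(cμ) < 1
ρ = 7.1/(3 × 4.7) = 7.1/14.10 = 0.5035
Since 0.5035 < 1, the system is STABLE.
The servers are busy 50.35% of the time.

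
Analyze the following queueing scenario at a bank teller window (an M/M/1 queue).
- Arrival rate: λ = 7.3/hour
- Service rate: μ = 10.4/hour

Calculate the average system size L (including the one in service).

ρ = λ/μ = 7.3/10.4 = 0.7019
For M/M/1: L = λ/(μ-λ)
L = 7.3/(10.4-7.3) = 7.3/3.10
L = 2.3548 transactions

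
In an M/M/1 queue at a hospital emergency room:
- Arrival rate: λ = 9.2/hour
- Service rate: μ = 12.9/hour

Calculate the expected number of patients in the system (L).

ρ = λ/μ = 9.2/12.9 = 0.7132
For M/M/1: L = λ/(μ-λ)
L = 9.2/(12.9-9.2) = 9.2/3.70
L = 2.4865 patients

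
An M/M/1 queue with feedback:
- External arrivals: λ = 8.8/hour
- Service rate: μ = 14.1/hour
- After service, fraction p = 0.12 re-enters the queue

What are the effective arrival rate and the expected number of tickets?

Effective arrival rate: λ_eff = λ/(1-p) = 8.8/(1-0.12) = 8.8/0.88 = 10.0000
ρ = λ_eff/μ = 10.0000/14.1 = 0.70922
L = ρ/(1-ρ) = 0.70922/(1-0.70922) = 2.4390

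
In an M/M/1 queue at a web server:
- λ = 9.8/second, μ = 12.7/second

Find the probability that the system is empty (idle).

ρ = λ/μ = 9.8/12.7 = 0.7717
P(0) = 1 - ρ = 1 - 0.7717 = 0.2283
The server is idle 22.83% of the time.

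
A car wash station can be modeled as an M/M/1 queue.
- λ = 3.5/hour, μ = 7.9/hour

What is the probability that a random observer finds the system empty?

ρ = λ/μ = 3.5/7.9 = 0.4430
P(0) = 1 - ρ = 1 - 0.4430 = 0.5570
The server is idle 55.70% of the time.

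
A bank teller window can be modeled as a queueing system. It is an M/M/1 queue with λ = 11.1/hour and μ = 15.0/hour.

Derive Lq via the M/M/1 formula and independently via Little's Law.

Method 1 (direct): Lq = λ²/(μ(μ-λ)) = 123.21/(15.0 × 3.90) = 2.1062

Method 2 (Little's Law):
W = 1/(μ-λ) = 1/3.90 = 0.2564103
Wq = W - 1/μ = 0.2564103 - 0.06666667 = 0.189744
Lq = λWq = 11.1 × 0.189744 = 2.1062 ✔ (matches Method 1)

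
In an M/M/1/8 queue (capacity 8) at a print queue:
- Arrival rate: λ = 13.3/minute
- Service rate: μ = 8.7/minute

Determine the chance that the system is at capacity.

ρ = λ/μ = 13.3/8.7 = 1.52874
P₀ = (1-ρ)/(1-ρ^(K+1)) = (1-1.52874)/(1-1.52874^9) = -0.5287/-44.6040 = 0.01185
P_K = P₀×ρ^K = 0.011854 × 1.52874^8 = 0.011854 × 29.8311 = 0.3536
Blocking probability = 35.36%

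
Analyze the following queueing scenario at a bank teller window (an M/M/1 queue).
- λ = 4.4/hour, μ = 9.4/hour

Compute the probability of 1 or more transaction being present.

ρ = λ/μ = 4.4/9.4 = 0.4681
P(N ≥ n) = ρⁿ
P(N ≥ 1) = 0.4681^1
P(N ≥ 1) = 0.4681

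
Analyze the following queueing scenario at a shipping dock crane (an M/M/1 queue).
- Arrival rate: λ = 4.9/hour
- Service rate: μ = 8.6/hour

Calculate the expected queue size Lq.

ρ = λ/μ = 4.9/8.6 = 0.5698
For M/M/1: Lq = λ²/(μ(μ-λ))
Lq = 24.01/(8.6 × 3.70)
Lq = 0.7546 containers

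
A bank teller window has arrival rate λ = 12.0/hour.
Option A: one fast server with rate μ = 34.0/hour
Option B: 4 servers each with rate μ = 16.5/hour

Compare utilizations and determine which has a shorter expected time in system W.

Option A: single server μ = 34.0 (M/M/1)
  ρ_A = 12.0/34.0 = 0.3529
  W_A = 1/(μ-λ) = 1/(34.0-12.0) = 1/22.00 = 0.04545

Option B: 4 servers μ = 16.5 (M/M/4)
  ρ_B = λ/(cμ) = 12.0/(4×16.5) = 0.1818
  Offered load a = λ/μ = cρ = 12.0/16.5 = 0.7273
  P₀ = [ Σₙ₌₀^3 aⁿ/n! + a^4/(4!(1-ρ)) ]⁻¹
  Σ = a^0/0! + a^1/1! + a^2/2! + a^3/3! = 1.0000 + 0.72727 + 0.26446 + 0.064112 = 2.0558
  a^4/(4!(1-ρ)) = 0.2798/(24 × 0.8182) = 0.01425
  P₀ = 1/(2.0558 + 0.01425) = 0.4831
  Lq = P₀·a^4·ρ / (4!(1-ρ)²) = 0.48307 × 0.27976 × 0.18182 / (24 × 0.66942) = 0.001529
  Wq_B = Lq/λ = 0.0015294/12.0 = 0.00012745
  W_B = Wq_B + 1/μ = 0.00012745 + 0.060606 = 0.06073

Since W_A = 0.04545 < W_B = 0.06073, Option A (single fast server) has the shorter time in system.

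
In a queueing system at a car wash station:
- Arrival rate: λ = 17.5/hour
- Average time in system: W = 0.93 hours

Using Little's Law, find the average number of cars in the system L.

Little's Law: L = λW
L = 17.5 × 0.93 = 16.2750 cars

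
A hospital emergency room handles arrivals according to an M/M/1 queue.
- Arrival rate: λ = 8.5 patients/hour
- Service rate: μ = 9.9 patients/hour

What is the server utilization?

Server utilization: ρ = λ/μ
ρ = 8.5/9.9 = 0.8586
The server is busy 85.86% of the time.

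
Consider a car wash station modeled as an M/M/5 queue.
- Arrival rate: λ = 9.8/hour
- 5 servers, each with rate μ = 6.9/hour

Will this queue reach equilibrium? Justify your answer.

Stability requires ρ = λ/(cμ) < 1
ρ = 9.8/(5 × 6.9) = 9.8/34.50 = 0.2841
Since 0.2841 < 1, the system is STABLE.
The servers are busy 28.41% of the time.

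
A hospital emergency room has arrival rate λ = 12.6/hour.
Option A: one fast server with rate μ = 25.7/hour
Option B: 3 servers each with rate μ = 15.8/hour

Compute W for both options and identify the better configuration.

Option A: single server μ = 25.7 (M/M/1)
  ρ_A = 12.6/25.7 = 0.4903
  W_A = 1/(μ-λ) = 1/(25.7-12.6) = 1/13.10 = 0.07634

Option B: 3 servers μ = 15.8 (M/M/3)
  ρ_B = λ/(cμ) = 12.6/(3×15.8) = 0.2658
  Offered load a = λ/μ = cρ = 12.6/15.8 = 0.7975
  P₀ = [ Σₙ₌₀^2 aⁿ/n! + a^3/(3!(1-ρ)) ]⁻¹
  Σ = a^0/0! + a^1/1! + a^2/2! = 1.00000 + 0.797468 + 0.317978 = 2.1154
  a^3/(3!(1-ρ)) = 0.5072/(6 × 0.7342) = 0.1151
  P₀ = 1/(2.1154 + 0.1151) = 0.4483
  Lq = P₀·a^3·ρ / (3!(1-ρ)²) = 0.4483 × 0.5072 × 0.2658 / (6 × 0.5390) = 0.01869
  Wq_B = Lq/λ = 0.01869/12.6 = 0.001483
  W_B = Wq_B + 1/μ = 0.001483 + 0.06329 = 0.06477

Since W_B = 0.06477 < W_A = 0.07634, Option B (multiple servers) has the shorter time in system.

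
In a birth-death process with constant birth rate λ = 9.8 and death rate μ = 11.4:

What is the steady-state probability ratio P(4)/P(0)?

For constant rates: P(n)/P(0) = (λ/μ)^n
P(4)/P(0) = (9.8/11.4)^4 = 0.85965^4 = 0.5461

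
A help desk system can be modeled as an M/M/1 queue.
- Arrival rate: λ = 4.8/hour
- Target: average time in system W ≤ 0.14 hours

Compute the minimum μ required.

For M/M/1: W = 1/(μ-λ)
Need W ≤ 0.14, so 1/(μ-λ) ≤ 0.14
μ - λ ≥ 1/0.14 = 7.1429
μ ≥ 4.8 + 7.1429 = 11.9429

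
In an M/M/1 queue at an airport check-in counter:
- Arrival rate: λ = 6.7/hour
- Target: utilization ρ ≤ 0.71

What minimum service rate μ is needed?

ρ = λ/μ, so μ = λ/ρ
μ ≥ 6.7/0.71 = 9.4366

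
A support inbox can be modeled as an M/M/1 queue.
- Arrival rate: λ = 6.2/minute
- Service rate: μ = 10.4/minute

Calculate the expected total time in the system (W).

First, compute utilization: ρ = λ/μ = 6.2/10.4 = 0.5962
For M/M/1: W = 1/(μ-λ)
W = 1/(10.4-6.2) = 1/4.20
W = 0.2381 minutes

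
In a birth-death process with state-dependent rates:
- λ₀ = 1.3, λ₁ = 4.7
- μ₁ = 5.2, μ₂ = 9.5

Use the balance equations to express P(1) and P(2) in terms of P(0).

Balance equations:
State 0: λ₀P₀ = μ₁P₁ → P₁ = (λ₀/μ₁)P₀ = (1.3/5.2)P₀ = 0.2500P₀
State 1: P₂ = (λ₀λ₁)/(μ₁μ₂)P₀ = (1.3×4.7)/(5.2×9.5)P₀ = 0.1237P₀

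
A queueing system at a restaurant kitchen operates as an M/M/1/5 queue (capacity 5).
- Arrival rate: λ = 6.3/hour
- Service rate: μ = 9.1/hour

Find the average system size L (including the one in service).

ρ = λ/μ = 6.3/9.1 = 0.69231
P₀ = (1-ρ)/(1-ρ^(K+1)) = (1-0.69231)/(1-0.69231^6) = 0.3077/0.8899 = 0.3458
P_K = P₀×ρ^K = 0.34576 × 0.69231^5 = 0.34576 × 0.15904 = 0.05499
L = ρ[1 - (K+1)ρ^K + Kρ^(K+1)] / [(1-ρ)(1-ρ^(K+1))]
L = 0.69231 × (1 - 6×0.159039 + 5×0.110104) / ((1 - 0.69231) × (1 - 0.110104)) = 1.5077 orders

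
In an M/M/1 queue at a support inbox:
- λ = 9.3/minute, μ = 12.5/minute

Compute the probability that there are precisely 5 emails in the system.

ρ = λ/μ = 9.3/12.5 = 0.7440
P(n) = (1-ρ)ρⁿ
P(5) = (1-0.7440) × 0.7440^5
P(5) = 0.25600 × 0.22796
P(5) = 0.05836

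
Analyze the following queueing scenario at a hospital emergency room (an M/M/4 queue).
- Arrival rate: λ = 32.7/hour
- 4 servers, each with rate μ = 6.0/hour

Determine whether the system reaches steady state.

Stability requires ρ = λ/(cμ) < 1
ρ = 32.7/(4 × 6.0) = 32.7/24.00 = 1.3625
Since 1.3625 ≥ 1, the system is UNSTABLE.
Need c > λ/μ = 32.7/6.0 = 5.45.
Minimum servers needed: c = 6.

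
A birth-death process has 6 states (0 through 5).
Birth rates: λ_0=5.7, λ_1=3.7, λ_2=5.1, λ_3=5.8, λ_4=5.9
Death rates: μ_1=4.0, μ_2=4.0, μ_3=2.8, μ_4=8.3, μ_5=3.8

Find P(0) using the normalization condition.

Ratios P(n)/P(0) = (λ₀···λₙ₋₁)/(μ₁···μₙ):
P(1)/P(0) = (5.7)/(4.0) = 1.4250
P(2)/P(0) = (5.7×3.7)/(4.0×4.0) = 1.3181
P(3)/P(0) = (5.7×3.7×5.1)/(4.0×4.0×2.8) = 2.4009
P(4)/P(0) = (5.7×3.7×5.1×5.8)/(4.0×4.0×2.8×8.3) = 1.6777
P(5)/P(0) = (5.7×3.7×5.1×5.8×5.9)/(4.0×4.0×2.8×8.3×3.8) = 2.6049

Normalization: ∑ P(n) = 1
P(0) × (1.0000 + 1.4250 + 1.3181 + 2.4009 + 1.6777 + 2.6049) = 1
P(0) × 10.4266 = 1
P(0) = 1/10.4266 = 0.09591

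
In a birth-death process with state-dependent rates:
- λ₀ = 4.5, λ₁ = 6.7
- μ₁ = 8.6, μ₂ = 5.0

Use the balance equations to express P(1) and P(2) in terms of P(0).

Balance equations:
State 0: λ₀P₀ = μ₁P₁ → P₁ = (λ₀/μ₁)P₀ = (4.5/8.6)P₀ = 0.5233P₀
State 1: P₂ = (λ₀λ₁)/(μ₁μ₂)P₀ = (4.5×6.7)/(8.6×5.0)P₀ = 0.7012P₀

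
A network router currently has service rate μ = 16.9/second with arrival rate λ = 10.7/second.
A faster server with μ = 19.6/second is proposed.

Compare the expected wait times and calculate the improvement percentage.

System 1: ρ₁ = 10.7/16.9 = 0.6331, W₁ = 1/(16.9-10.7) = 0.16129
System 2: ρ₂ = 10.7/19.6 = 0.5459, W₂ = 1/(19.6-10.7) = 0.11236
Improvement: (W₁-W₂)/W₁ = (0.16129-0.11236)/0.16129 = 30.34%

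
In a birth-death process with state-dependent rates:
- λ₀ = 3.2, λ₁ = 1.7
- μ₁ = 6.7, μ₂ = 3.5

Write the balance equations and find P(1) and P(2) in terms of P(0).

Balance equations:
State 0: λ₀P₀ = μ₁P₁ → P₁ = (λ₀/μ₁)P₀ = (3.2/6.7)P₀ = 0.4776P₀
State 1: P₂ = (λ₀λ₁)/(μ₁μ₂)P₀ = (3.2×1.7)/(6.7×3.5)P₀ = 0.2320P₀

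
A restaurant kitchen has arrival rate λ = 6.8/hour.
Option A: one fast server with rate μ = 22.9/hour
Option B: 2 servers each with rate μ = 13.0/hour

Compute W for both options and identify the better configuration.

Option A: single server μ = 22.9 (M/M/1)
  ρ_A = 6.8/22.9 = 0.2969
  W_A = 1/(μ-λ) = 1/(22.9-6.8) = 1/16.10 = 0.06211

Option B: 2 servers μ = 13.0 (M/M/2)
  ρ_B = λ/(cμ) = 6.8/(2×13.0) = 0.2615
  Offered load a = λ/μ = cρ = 6.8/13.0 = 0.5231
  P₀ = [ Σₙ₌₀^1 aⁿ/n! + a^2/(2!(1-ρ)) ]⁻¹
  Σ = a^0/0! + a^1/1! = 1.0000 + 0.5231 = 1.5231
  a^2/(2!(1-ρ)) = 0.27361/(2 × 0.73846) = 0.1853
  P₀ = 1/(1.5231 + 0.18526) = 0.5854
  Lq = P₀·a^2·ρ / (2!(1-ρ)²) = 0.58537 × 0.27361 × 0.26154 / (2 × 0.54533) = 0.03841
  Wq_B = Lq/λ = 0.038407/6.8 = 0.005648
  W_B = Wq_B + 1/μ = 0.005648 + 0.07692 = 0.08257

Since W_A = 0.06211 < W_B = 0.08257, Option A (single fast server) has the shorter time in system.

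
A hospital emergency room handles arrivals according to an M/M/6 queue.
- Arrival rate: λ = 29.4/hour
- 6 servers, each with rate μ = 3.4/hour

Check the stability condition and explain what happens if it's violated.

Stability requires ρ = λ/(cμ) < 1
ρ = 29.4/(6 × 3.4) = 29.4/20.40 = 1.4412
Since 1.4412 ≥ 1, the system is UNSTABLE.
Need c > λ/μ = 29.4/3.4 = 8.65.
Minimum servers needed: c = 9.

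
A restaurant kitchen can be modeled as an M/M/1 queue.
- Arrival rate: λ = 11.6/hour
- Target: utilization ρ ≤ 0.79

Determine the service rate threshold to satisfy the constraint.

ρ = λ/μ, so μ = λ/ρ
μ ≥ 11.6/0.79 = 14.6835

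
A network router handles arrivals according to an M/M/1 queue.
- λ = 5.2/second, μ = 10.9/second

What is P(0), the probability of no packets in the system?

ρ = λ/μ = 5.2/10.9 = 0.4771
P(0) = 1 - ρ = 1 - 0.4771 = 0.5229
The server is idle 52.29% of the time.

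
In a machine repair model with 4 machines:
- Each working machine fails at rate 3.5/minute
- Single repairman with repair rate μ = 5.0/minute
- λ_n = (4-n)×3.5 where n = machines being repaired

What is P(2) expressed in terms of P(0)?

P(2)/P(0) = ∏_{i=0}^{2-1} λ_i/μ_{i+1}
= (4-0)×3.5/5.0 × (4-1)×3.5/5.0
= 5.8800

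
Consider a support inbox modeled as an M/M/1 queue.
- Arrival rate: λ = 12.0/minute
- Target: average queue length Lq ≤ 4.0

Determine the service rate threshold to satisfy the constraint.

For M/M/1: Lq = λ²/(μ(μ-λ))
Need Lq ≤ 4.0, i.e. μ(μ-λ) ≥ λ²/4.0
μ² - 12.0μ - 144.00/4.0 ≥ 0  →  μ² - 12.0μ - 36.0000 ≥ 0
Quadratic formula (positive root): μ = [λ + √(λ² + 4×36.0000)]/2
Discriminant: 144.00 + 4×36.0000 = 288.0000, √288.0000 = 16.9706
μ ≥ (12.0 + 16.9706)/2 = 14.4853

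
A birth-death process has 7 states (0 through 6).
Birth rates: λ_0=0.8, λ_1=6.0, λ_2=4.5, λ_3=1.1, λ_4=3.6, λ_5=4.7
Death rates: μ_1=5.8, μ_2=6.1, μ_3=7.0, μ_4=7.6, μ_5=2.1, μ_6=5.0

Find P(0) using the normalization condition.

Ratios P(n)/P(0) = (λ₀···λₙ₋₁)/(μ₁···μₙ):
P(1)/P(0) = (0.8)/(5.8) = 0.1379
P(2)/P(0) = (0.8×6.0)/(5.8×6.1) = 0.1357
P(3)/P(0) = (0.8×6.0×4.5)/(5.8×6.1×7.0) = 0.08722
P(4)/P(0) = (0.8×6.0×4.5×1.1)/(5.8×6.1×7.0×7.6) = 0.01262
P(5)/P(0) = (0.8×6.0×4.5×1.1×3.6)/(5.8×6.1×7.0×7.6×2.1) = 0.02164
P(6)/P(0) = (0.8×6.0×4.5×1.1×3.6×4.7)/(5.8×6.1×7.0×7.6×2.1×5.0) = 0.02034

Normalization: ∑ P(n) = 1
P(0) × (1.0000 + 0.1379 + 0.1357 + 0.08722 + 0.01262 + 0.02164 + 0.02034) = 1
P(0) × 1.4154 = 1
P(0) = 1/1.4154 = 0.7065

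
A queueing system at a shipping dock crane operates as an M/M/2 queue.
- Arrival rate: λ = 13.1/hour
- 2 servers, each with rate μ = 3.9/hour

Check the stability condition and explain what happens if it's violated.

Stability requires ρ = λ/(cμ) < 1
ρ = 13.1/(2 × 3.9) = 13.1/7.80 = 1.6795
Since 1.6795 ≥ 1, the system is UNSTABLE.
Need c > λ/μ = 13.1/3.9 = 3.36.
Minimum servers needed: c = 4.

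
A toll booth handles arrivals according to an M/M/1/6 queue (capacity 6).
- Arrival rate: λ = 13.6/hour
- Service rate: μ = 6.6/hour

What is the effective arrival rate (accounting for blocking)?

ρ = λ/μ = 13.6/6.6 = 2.0606
P₀ = (1-ρ)/(1-ρ^(K+1)) = (1-2.0606)/(1-2.0606^7) = -1.0606/-156.7451 = 0.006766
P_K = P₀×ρ^K = 0.006766 × 2.0606^6 = 0.006766 × 76.5530 = 0.5180
λ_eff = λ(1-P_K) = 13.6 × (1 - 0.51799) = 13.6 × 0.48201 = 6.5553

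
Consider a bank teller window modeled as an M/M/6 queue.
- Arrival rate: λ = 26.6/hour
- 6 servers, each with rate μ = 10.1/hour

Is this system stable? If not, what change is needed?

Stability requires ρ = λ/(cμ) < 1
ρ = 26.6/(6 × 10.1) = 26.6/60.60 = 0.4389
Since 0.4389 < 1, the system is STABLE.
The servers are busy 43.89% of the time.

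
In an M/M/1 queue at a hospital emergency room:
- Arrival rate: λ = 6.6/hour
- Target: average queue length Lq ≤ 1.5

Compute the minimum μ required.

For M/M/1: Lq = λ²/(μ(μ-λ))
Need Lq ≤ 1.5, i.e. μ(μ-λ) ≥ λ²/1.5
μ² - 6.6μ - 43.56/1.5 ≥ 0  →  μ² - 6.6μ - 29.0400 ≥ 0
Quadratic formula (positive root): μ = [λ + √(λ² + 4×29.0400)]/2
Discriminant: 43.56 + 4×29.0400 = 159.7200, √159.7200 = 12.6380
μ ≥ (6.6 + 12.6380)/2 = 9.6190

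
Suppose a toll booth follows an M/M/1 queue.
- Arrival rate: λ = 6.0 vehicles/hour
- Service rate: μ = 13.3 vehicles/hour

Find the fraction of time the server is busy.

Server utilization: ρ = λ/μ
ρ = 6.0/13.3 = 0.4511
The server is busy 45.11% of the time.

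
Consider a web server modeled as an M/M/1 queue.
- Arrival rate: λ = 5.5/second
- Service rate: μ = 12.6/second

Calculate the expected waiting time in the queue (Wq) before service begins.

First, compute utilization: ρ = λ/μ = 5.5/12.6 = 0.4365
For M/M/1: Wq = λ/(μ(μ-λ))
Wq = 5.5/(12.6 × (12.6-5.5))
Wq = 5.5/(12.6 × 7.10)
Wq = 0.06148 seconds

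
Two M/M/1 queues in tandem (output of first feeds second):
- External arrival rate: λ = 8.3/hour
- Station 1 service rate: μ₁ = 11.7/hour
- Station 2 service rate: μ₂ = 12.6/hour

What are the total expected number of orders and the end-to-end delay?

By Jackson's theorem, each station behaves as independent M/M/1.
Station 1: ρ₁ = 8.3/11.7 = 0.7094, L₁ = ρ₁/(1-ρ₁) = λ/(μ₁-λ) = 8.3/3.40 = 2.4412
Station 2: ρ₂ = 8.3/12.6 = 0.6587, L₂ = ρ₂/(1-ρ₂) = λ/(μ₂-λ) = 8.3/4.30 = 1.9302
Total: L = L₁ + L₂ = 2.4412 + 1.9302 = 4.3714
W = L/λ = 4.3714/8.3 = 0.5267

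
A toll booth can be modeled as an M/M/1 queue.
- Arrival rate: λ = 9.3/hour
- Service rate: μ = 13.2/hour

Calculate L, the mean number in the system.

ρ = λ/μ = 9.3/13.2 = 0.7045
For M/M/1: L = λ/(μ-λ)
L = 9.3/(13.2-9.3) = 9.3/3.90
L = 2.3846 vehicles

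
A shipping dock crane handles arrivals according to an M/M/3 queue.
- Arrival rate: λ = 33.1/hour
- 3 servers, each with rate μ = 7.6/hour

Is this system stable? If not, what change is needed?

Stability requires ρ = λ/(cμ) < 1
ρ = 33.1/(3 × 7.6) = 33.1/22.80 = 1.4518
Since 1.4518 ≥ 1, the system is UNSTABLE.
Need c > λ/μ = 33.1/7.6 = 4.36.
Minimum servers needed: c = 5.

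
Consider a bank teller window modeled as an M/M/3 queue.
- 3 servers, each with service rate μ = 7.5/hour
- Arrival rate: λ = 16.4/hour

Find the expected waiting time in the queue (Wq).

Traffic intensity: ρ = λ/(cμ) = 16.4/(3×7.5) = 0.7289
Since ρ = 0.7289 < 1, system is stable.
Offered load a = λ/μ = cρ = 16.4/7.5 = 2.1867
P₀ = [ Σₙ₌₀^2 aⁿ/n! + a^3/(3!(1-ρ)) ]⁻¹
Σ = a^0/0! + a^1/1! + a^2/2! = 1.00000 + 2.18667 + 2.39076 = 5.5774
a^3/(3!(1-ρ)) = 10.4556/(6 × 0.27111) = 6.4276
P₀ = 1/(5.5774 + 6.4276) = 0.08330
Lq = P₀·a^3·ρ / (3!(1-ρ)²) = 0.08330 × 10.4556 × 0.7289 / (6 × 0.07350) = 1.4395
Wq = Lq/λ = 1.4395/16.4 = 0.08777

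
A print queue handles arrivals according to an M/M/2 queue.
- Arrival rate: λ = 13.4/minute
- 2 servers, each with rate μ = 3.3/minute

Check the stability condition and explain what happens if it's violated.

Stability requires ρ = λ/(cμ) < 1
ρ = 13.4/(2 × 3.3) = 13.4/6.60 = 2.0303
Since 2.0303 ≥ 1, the system is UNSTABLE.
Need c > λ/μ = 13.4/3.3 = 4.06.
Minimum servers needed: c = 5.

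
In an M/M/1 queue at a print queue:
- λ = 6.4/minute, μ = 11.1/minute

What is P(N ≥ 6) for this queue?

ρ = λ/μ = 6.4/11.1 = 0.57658
P(N ≥ n) = ρⁿ
P(N ≥ 6) = 0.57658^6
P(N ≥ 6) = 0.03674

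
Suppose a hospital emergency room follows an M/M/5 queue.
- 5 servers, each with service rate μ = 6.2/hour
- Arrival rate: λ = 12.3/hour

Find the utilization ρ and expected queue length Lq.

Traffic intensity: ρ = λ/(cμ) = 12.3/(5×6.2) = 0.3968
Since ρ = 0.3968 < 1, system is stable.
Offered load a = λ/μ = cρ = 12.3/6.2 = 1.9839
P₀ = [ Σₙ₌₀^4 aⁿ/n! + a^5/(5!(1-ρ)) ]⁻¹
Σ = a^0/0! + a^1/1! + a^2/2! + a^3/3! + a^4/4! = 1.0000 + 1.9839 + 1.9679 + 1.3013 + 0.6454 = 6.8985
a^5/(5!(1-ρ)) = 30.7303/(120 × 0.6032) = 0.4245
P₀ = 1/(6.8985 + 0.4245) = 0.1366
Lq = P₀·a^5·ρ / (5!(1-ρ)²) = 0.13656 × 30.7303 × 0.39677 / (120 × 0.36388) = 0.03813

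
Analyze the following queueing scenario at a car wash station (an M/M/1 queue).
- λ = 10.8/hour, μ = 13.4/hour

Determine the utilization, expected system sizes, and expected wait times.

Step 1: ρ = λ/μ = 10.8/13.4 = 0.8060
Step 2: L = λ/(μ-λ) = 10.8/2.60 = 4.1538
Step 3: Lq = λ²/(μ(μ-λ)) = 116.64/(13.4×2.60) = 3.3479
Step 4: W = 1/(μ-λ) = 1/2.60 = 0.384615
Step 5: Wq = λ/(μ(μ-λ)) = 10.8/(13.4×2.60) = 0.3100
Step 6: P(0) = 1-ρ = 0.1940
Verify: L = λW = 10.8×0.384615 = 4.1538 ✔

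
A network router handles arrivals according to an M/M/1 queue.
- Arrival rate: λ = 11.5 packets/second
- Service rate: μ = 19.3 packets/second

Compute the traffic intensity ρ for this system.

Server utilization: ρ = λ/μ
ρ = 11.5/19.3 = 0.5959
The server is busy 59.59% of the time.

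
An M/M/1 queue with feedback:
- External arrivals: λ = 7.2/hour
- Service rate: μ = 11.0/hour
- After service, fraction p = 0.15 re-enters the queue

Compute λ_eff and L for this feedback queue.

Effective arrival rate: λ_eff = λ/(1-p) = 7.2/(1-0.15) = 7.2/0.85 = 8.4706
ρ = λ_eff/μ = 8.4706/11.0 = 0.77005
L = ρ/(1-ρ) = 0.77005/(1-0.77005) = 3.3488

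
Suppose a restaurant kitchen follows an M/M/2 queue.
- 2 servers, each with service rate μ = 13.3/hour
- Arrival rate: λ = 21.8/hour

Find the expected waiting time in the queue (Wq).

Traffic intensity: ρ = λ/(cμ) = 21.8/(2×13.3) = 0.8195
Since ρ = 0.8195 < 1, system is stable.
Offered load a = λ/μ = cρ = 21.8/13.3 = 1.6391
P₀ = [ Σₙ₌₀^1 aⁿ/n! + a^2/(2!(1-ρ)) ]⁻¹
Σ = a^0/0! + a^1/1! = 1.0000 + 1.6391 = 2.6391
a^2/(2!(1-ρ)) = 2.6866/(2 × 0.18045) = 7.4442
P₀ = 1/(2.6391 + 7.4442) = 0.09917
Lq = P₀·a^2·ρ / (2!(1-ρ)²) = 0.0991736 × 2.68664 × 0.819549 / (2 × 0.0325626) = 3.3530
Wq = Lq/λ = 3.3530/21.8 = 0.1538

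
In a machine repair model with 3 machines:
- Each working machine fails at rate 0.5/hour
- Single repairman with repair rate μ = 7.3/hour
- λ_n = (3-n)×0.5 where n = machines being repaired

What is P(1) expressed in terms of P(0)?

P(1)/P(0) = ∏_{i=0}^{1-1} λ_i/μ_{i+1}
= (3-0)×0.5/7.3
= 0.2055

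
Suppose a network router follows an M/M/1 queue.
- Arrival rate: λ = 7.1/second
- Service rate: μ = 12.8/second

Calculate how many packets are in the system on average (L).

ρ = λ/μ = 7.1/12.8 = 0.5547
For M/M/1: L = λ/(μ-λ)
L = 7.1/(12.8-7.1) = 7.1/5.70
L = 1.2456 packets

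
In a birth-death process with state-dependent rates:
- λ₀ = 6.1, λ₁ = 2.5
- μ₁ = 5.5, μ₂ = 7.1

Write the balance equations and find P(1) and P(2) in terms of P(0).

Balance equations:
State 0: λ₀P₀ = μ₁P₁ → P₁ = (λ₀/μ₁)P₀ = (6.1/5.5)P₀ = 1.1091P₀
State 1: P₂ = (λ₀λ₁)/(μ₁μ₂)P₀ = (6.1×2.5)/(5.5×7.1)P₀ = 0.3905P₀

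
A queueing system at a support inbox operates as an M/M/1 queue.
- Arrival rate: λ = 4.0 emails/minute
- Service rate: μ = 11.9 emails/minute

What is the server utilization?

Server utilization: ρ = λ/μ
ρ = 4.0/11.9 = 0.3361
The server is busy 33.61% of the time.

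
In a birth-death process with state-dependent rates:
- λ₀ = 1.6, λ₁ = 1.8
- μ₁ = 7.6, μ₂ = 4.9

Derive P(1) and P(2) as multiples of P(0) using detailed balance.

Balance equations:
State 0: λ₀P₀ = μ₁P₁ → P₁ = (λ₀/μ₁)P₀ = (1.6/7.6)P₀ = 0.2105P₀
State 1: P₂ = (λ₀λ₁)/(μ₁μ₂)P₀ = (1.6×1.8)/(7.6×4.9)P₀ = 0.07734P₀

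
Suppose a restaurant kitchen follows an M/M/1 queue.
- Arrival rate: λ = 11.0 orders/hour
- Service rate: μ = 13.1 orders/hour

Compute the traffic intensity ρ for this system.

Server utilization: ρ = λ/μ
ρ = 11.0/13.1 = 0.8397
The server is busy 83.97% of the time.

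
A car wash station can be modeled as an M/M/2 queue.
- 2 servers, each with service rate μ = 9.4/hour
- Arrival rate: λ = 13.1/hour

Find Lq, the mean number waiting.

Traffic intensity: ρ = λ/(cμ) = 13.1/(2×9.4) = 0.6968
Since ρ = 0.6968 < 1, system is stable.
Offered load a = λ/μ = cρ = 13.1/9.4 = 1.3936
P₀ = [ Σₙ₌₀^1 aⁿ/n! + a^2/(2!(1-ρ)) ]⁻¹
Σ = a^0/0! + a^1/1! = 1.0000 + 1.3936 = 2.3936
a^2/(2!(1-ρ)) = 1.9422/(2 × 0.30319) = 3.2029
P₀ = 1/(2.3936 + 3.2029) = 0.1787
Lq = P₀·a^2·ρ / (2!(1-ρ)²) = 0.1787 × 1.9422 × 0.6968 / (2 × 0.09193) = 1.3153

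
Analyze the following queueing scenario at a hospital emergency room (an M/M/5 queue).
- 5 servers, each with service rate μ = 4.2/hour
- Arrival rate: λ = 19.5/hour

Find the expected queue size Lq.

Traffic intensity: ρ = λ/(cμ) = 19.5/(5×4.2) = 0.9286
Since ρ = 0.9286 < 1, system is stable.
Offered load a = λ/μ = cρ = 19.5/4.2 = 4.6429
P₀ = [ Σₙ₌₀^4 aⁿ/n! + a^5/(5!(1-ρ)) ]⁻¹
Σ = a^0/0! + a^1/1! + a^2/2! + a^3/3! + a^4/4! = 1.0000 + 4.6429 + 10.7781 + 16.6803 + 19.3611 = 52.4624
a^5/(5!(1-ρ)) = 2157.3798/(120 × 0.07142857) = 251.6943
P₀ = 1/(52.4624 + 251.6943) = 0.003288
Lq = P₀·a^5·ρ / (5!(1-ρ)²) = 0.00328778 × 2157.3798 × 0.928571 / (120 × 0.00510204) = 10.7577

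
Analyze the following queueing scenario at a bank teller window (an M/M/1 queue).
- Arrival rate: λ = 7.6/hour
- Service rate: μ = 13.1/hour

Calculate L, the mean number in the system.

ρ = λ/μ = 7.6/13.1 = 0.5802
For M/M/1: L = λ/(μ-λ)
L = 7.6/(13.1-7.6) = 7.6/5.50
L = 1.3818 transactions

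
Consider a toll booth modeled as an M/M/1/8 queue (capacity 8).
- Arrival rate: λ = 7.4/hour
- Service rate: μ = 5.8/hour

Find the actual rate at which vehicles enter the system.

ρ = λ/μ = 7.4/5.8 = 1.27586
P₀ = (1-ρ)/(1-ρ^(K+1)) = (1-1.27586)/(1-1.27586^9) = -0.27586/-7.9583 = 0.03466
P_K = P₀×ρ^K = 0.03466 × 1.27586^8 = 0.03466 × 7.0214 = 0.2434
λ_eff = λ(1-P_K) = 7.4 × (1 - 0.24338) = 7.4 × 0.75662 = 5.5990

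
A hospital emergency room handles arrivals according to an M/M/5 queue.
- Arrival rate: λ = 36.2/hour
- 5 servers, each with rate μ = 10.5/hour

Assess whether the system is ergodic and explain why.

Stability requires ρ = λ/(cμ) < 1
ρ = 36.2/(5 × 10.5) = 36.2/52.50 = 0.6895
Since 0.6895 < 1, the system is STABLE.
The servers are busy 68.95% of the time.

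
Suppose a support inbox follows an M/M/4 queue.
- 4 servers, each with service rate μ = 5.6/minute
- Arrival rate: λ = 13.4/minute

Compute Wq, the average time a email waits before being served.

Traffic intensity: ρ = λ/(cμ) = 13.4/(4×5.6) = 0.5982
Since ρ = 0.5982 < 1, system is stable.
Offered load a = λ/μ = cρ = 13.4/5.6 = 2.3929
P₀ = [ Σₙ₌₀^3 aⁿ/n! + a^4/(4!(1-ρ)) ]⁻¹
Σ = a^0/0! + a^1/1! + a^2/2! + a^3/3! = 1.00000 + 2.39286 + 2.86288 + 2.28349 = 8.5392
a^4/(4!(1-ρ)) = 32.7844/(24 × 0.401786) = 3.3999
P₀ = 1/(8.5392 + 3.3999) = 0.08376
Lq = P₀·a^4·ρ / (4!(1-ρ)²) = 0.083758 × 32.7844 × 0.59821 / (24 × 0.16143) = 0.4240
Wq = Lq/λ = 0.4240/13.4 = 0.03164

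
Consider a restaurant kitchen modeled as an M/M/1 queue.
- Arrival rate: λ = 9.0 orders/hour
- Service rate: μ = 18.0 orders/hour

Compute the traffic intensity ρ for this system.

Server utilization: ρ = λ/μ
ρ = 9.0/18.0 = 0.5000
The server is busy 50.00% of the time.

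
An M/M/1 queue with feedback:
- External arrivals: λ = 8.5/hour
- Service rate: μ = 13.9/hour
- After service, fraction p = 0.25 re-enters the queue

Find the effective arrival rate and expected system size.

Effective arrival rate: λ_eff = λ/(1-p) = 8.5/(1-0.25) = 8.5/0.75 = 11.333333
ρ = λ_eff/μ = 11.333333/13.9 = 0.815348
L = ρ/(1-ρ) = 0.815348/(1-0.815348) = 4.4156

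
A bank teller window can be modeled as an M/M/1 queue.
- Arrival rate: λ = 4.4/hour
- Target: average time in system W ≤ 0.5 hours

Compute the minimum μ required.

For M/M/1: W = 1/(μ-λ)
Need W ≤ 0.5, so 1/(μ-λ) ≤ 0.5
μ - λ ≥ 1/0.5 = 2.0000
μ ≥ 4.4 + 2.0000 = 6.4000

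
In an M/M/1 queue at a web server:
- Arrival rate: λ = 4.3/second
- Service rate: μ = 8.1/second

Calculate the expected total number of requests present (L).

ρ = λ/μ = 4.3/8.1 = 0.5309
For M/M/1: L = λ/(μ-λ)
L = 4.3/(8.1-4.3) = 4.3/3.80
L = 1.1316 requests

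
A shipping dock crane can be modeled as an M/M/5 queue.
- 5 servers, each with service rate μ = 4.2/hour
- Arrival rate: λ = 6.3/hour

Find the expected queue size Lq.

Traffic intensity: ρ = λ/(cμ) = 6.3/(5×4.2) = 0.3000
Since ρ = 0.3000 < 1, system is stable.
Offered load a = λ/μ = cρ = 6.3/4.2 = 1.5000
P₀ = [ Σₙ₌₀^4 aⁿ/n! + a^5/(5!(1-ρ)) ]⁻¹
Σ = a^0/0! + a^1/1! + a^2/2! + a^3/3! + a^4/4! = 1.0000 + 1.5000 + 1.1250 + 0.5625 + 0.2109 = 4.3984
a^5/(5!(1-ρ)) = 7.5938/(120 × 0.7000) = 0.09040
P₀ = 1/(4.3984 + 0.09040) = 0.2228
Lq = P₀·a^5·ρ / (5!(1-ρ)²) = 0.22277 × 7.5938 × 0.30000 / (120 × 0.49000) = 0.008631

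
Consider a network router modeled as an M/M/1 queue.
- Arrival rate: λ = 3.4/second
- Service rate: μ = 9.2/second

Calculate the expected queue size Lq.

ρ = λ/μ = 3.4/9.2 = 0.3696
For M/M/1: Lq = λ²/(μ(μ-λ))
Lq = 11.56/(9.2 × 5.80)
Lq = 0.2166 packets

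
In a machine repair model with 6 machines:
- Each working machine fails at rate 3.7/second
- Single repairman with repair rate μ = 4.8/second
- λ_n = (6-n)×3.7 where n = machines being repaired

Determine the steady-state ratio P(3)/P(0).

P(3)/P(0) = ∏_{i=0}^{3-1} λ_i/μ_{i+1}
= (6-0)×3.7/4.8 × (6-1)×3.7/4.8 × (6-2)×3.7/4.8
= 54.9620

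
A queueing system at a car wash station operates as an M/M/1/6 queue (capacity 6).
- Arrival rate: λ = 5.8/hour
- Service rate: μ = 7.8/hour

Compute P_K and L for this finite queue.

ρ = λ/μ = 5.8/7.8 = 0.7436
P₀ = (1-ρ)/(1-ρ^(K+1)) = (1-0.7436)/(1-0.7436^7) = 0.2564/0.8743 = 0.2933
P_K = P₀×ρ^K = 0.29327 × 0.7436^6 = 0.29327 × 0.16906 = 0.04958
Blocking probability P_6 = 0.04958 (4.96%)
L = ρ[1 - (K+1)ρ^K + Kρ^(K+1)] / [(1-ρ)(1-ρ^(K+1))]
L = 0.7436 × (1 - 7×0.16906 + 6×0.12571) / ((1 - 0.7436) × (1 - 0.12571)) = 1.8936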